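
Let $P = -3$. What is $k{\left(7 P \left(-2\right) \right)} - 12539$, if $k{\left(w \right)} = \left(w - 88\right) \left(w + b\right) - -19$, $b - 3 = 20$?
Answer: $-15510$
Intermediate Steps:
$b = 23$ ($b = 3 + 20 = 23$)
$k{\left(w \right)} = 19 + \left(-88 + w\right) \left(23 + w\right)$ ($k{\left(w \right)} = \left(w - 88\right) \left(w + 23\right) - -19 = \left(-88 + w\right) \left(23 + w\right) + 19 = 19 + \left(-88 + w\right) \left(23 + w\right)$)
$k{\left(7 P \left(-2\right) \right)} - 12539 = \left(-2005 + \left(7 \left(-3\right) \left(-2\right)\right)^{2} - 65 \cdot 7 \left(-3\right) \left(-2\right)\right) - 12539 = \left(-2005 + \left(\left(-21\right) \left(-2\right)\right)^{2} - 65 \left(\left(-21\right) \left(-2\right)\right)\right) - 12539 = \left(-2005 + 42^{2} - 2730\right) - 12539 = \left(-2005 + 1764 - 2730\right) - 12539 = -2971 - 12539 = -15510$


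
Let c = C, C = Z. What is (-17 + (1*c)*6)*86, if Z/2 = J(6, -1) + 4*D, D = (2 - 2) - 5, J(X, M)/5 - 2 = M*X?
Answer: -42742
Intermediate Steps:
J(X, M) = 10 + 5*M*X (J(X, M) = 10 + 5*(M*X) = 10 + 5*M*X)
D = -5 (D = 0 - 5 = -5)
Z = -80 (Z = 2*((10 + 5*(-1)*6) + 4*(-5)) = 2*((10 - 30) - 20) = 2*(-20 - 20) = 2*(-40) = -80)
C = -80
c = -80
(-17 + (1*c)*6)*86 = (-17 + (1*(-80))*6)*86 = (-17 - 80*6)*86 = (-17 - 480)*86 = -497*86 = -42742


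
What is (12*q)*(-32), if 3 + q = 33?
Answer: -11520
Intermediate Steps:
q = 30 (q = -3 + 33 = 30)
(12*q)*(-32) = (12*30)*(-32) = 360*(-32) = -11520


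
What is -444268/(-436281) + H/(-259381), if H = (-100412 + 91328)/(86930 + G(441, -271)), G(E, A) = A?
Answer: 9986125933337776/9806592595604199 ≈ 1.0183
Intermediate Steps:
H = -9084/86659 (H = (-100412 + 91328)/(86930 - 271) = -9084/86659 ≈ -0.10482)
-444268/(-436281) + H/(-259381) = -444268/(-436281) - 9084/86659/(-259381) = -444268*(-1/436281) - 9084/86659*(-1/259381) = 444268/436281 + 9084/22477698079 = 9986125933337776/9806592595604199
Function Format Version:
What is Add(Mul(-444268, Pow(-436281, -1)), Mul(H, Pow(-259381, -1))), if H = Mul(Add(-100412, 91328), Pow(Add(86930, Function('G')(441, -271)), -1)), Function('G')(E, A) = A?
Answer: Rational(9986125933337776, 9806592595604199) ≈ 1.0183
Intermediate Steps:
H = Rational(-9084, 86659) (H = Mul(Add(-100412, 91328), Pow(Add(86930, -271), -1)) = Mul(-9084, Pow(86659, -1)) = Mul(-9084, Rational(1, 86659)) = Rational(-9084, 86659) ≈ -0.10482)
Add(Mul(-444268, Pow(-436281, -1)), Mul(H, Pow(-259381, -1))) = Add(Mul(-444268, Pow(-436281, -1)), Mul(Rational(-9084, 86659), Pow(-259381, -1))) = Add(Mul(-444268, Rational(-1, 436281)), Mul(Rational(-9084, 86659), Rational(-1, 259381))) = Add(Rational(444268, 436281), Rational(9084, 22477698079)) = Rational(9986125933337776, 9806592595604199)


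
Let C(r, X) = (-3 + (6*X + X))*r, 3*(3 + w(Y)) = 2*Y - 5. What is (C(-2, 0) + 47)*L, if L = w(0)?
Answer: -742/3 ≈ -247.33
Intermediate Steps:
w(Y) = -14/3 + 2*Y/3 (w(Y) = -3 + (2*Y - 5)/3 = -3 + (-5 + 2*Y)/3 = -3 + (-5/3 + 2*Y/3) = -14/3 + 2*Y/3)
C(r, X) = r*(-3 + 7*X) (C(r, X) = (-3 + 7*X)*r = r*(-3 + 7*X))
L = -14/3 (L = -14/3 + (⅔)*0 = -14/3 + 0 = -14/3 ≈ -4.6667)
(C(-2, 0) + 47)*L = (-2*(-3 + 7*0) + 47)*(-14/3) = (-2*(-3 + 0) + 47)*(-14/3) = (-2*(-3) + 47)*(-14/3) = (6 + 47)*(-14/3) = 53*(-14/3) = -742/3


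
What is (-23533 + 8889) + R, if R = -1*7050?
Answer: -21694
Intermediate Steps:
R = -7050
(-23533 + 8889) + R = (-23533 + 8889) - 7050 = -14644 - 7050 = -21694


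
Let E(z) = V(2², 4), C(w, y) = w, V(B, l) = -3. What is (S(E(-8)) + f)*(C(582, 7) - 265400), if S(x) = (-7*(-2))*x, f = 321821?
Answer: -85212871222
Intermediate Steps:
E(z) = -3
S(x) = 14*x
(S(E(-8)) + f)*(C(582, 7) - 265400) = (14*(-3) + 321821)*(582 - 265400) = (-42 + 321821)*(-264818) = 321779*(-264818) = -85212871222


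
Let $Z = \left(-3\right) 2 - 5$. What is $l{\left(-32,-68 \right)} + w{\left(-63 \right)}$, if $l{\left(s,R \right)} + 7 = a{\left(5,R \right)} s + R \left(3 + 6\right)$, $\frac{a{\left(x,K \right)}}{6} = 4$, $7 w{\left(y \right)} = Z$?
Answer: $- \frac{9720}{7} \approx -1388.6$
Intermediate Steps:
$Z = -11$ ($Z = -6 - 5 = -11$)
$w{\left(y \right)} = - \frac{11}{7}$ ($w{\left(y \right)} = \frac{1}{7} \left(-11\right) = - \frac{11}{7}$)
$a{\left(x,K \right)} = 24$ ($a{\left(x,K \right)} = 6 \cdot 4 = 24$)
$l{\left(s,R \right)} = -7 + 9 R + 24 s$ ($l{\left(s,R \right)} = -7 + \left(24 s + R \left(3 + 6\right)\right) = -7 + \left(24 s + R 9\right) = -7 + \left(24 s + 9 R\right) = -7 + \left(9 R + 24 s\right) = -7 + 9 R + 24 s$)
$l{\left(-32,-68 \right)} + w{\left(-63 \right)} = \left(-7 + 9 \left(-68\right) + 24 \left(-32\right)\right) - \frac{11}{7} = \left(-7 - 612 - 768\right) - \frac{11}{7} = -1387 - \frac{11}{7} = - \frac{9720}{7}$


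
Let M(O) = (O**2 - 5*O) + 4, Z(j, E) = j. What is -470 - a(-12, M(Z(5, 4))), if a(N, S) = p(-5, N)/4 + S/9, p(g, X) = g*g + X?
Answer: -17053/36 ≈ -473.69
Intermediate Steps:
p(g, X) = X + g**2 (p(g, X) = g**2 + X = X + g**2)
M(O) = 4 + O**2 - 5*O
a(N, S) = 25/4 + N/4 + S/9 (a(N, S) = (N + (-5)**2)/4 + S/9 = (N + 25)*(1/4) + S*(1/9) = (25 + N)*(1/4) + S/9 = (25/4 + N/4) + S/9 = 25/4 + N/4 + S/9)
-470 - a(-12, M(Z(5, 4))) = -470 - (25/4 + (1/4)*(-12) + (4 + 5**2 - 5*5)/9) = -470 - (25/4 - 3 + (4 + 25 - 25)/9) = -470 - (25/4 - 3 + (1/9)*4) = -470 - (25/4 - 3 + 4/9) = -470 - 1*133/36 = -470 - 133/36 = -17053/36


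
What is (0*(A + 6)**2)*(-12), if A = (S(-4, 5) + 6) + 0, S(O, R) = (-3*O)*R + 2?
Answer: 0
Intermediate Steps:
S(O, R) = 2 - 3*O*R (S(O, R) = -3*O*R + 2 = 2 - 3*O*R)
A = 68 (A = ((2 - 3*(-4)*5) + 6) + 0 = ((2 + 60) + 6) + 0 = (62 + 6) + 0 = 68 + 0 = 68)
(0*(A + 6)**2)*(-12) = (0*(68 + 6)**2)*(-12) = (0*74**2)*(-12) = (0*5476)*(-12) = 0*(-12) = 0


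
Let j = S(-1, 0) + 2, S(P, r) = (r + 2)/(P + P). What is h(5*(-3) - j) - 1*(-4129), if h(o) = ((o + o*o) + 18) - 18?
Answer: 4369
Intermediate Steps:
S(P, r) = (2 + r)/(2*P) (S(P, r) = (2 + r)/((2*P)) = (2 + r)*(1/(2*P)) = (2 + r)/(2*P))
j = 1 (j = (½)*(2 + 0)/(-1) + 2 = (½)*(-1)*2 + 2 = -1 + 2 = 1)
h(o) = o + o² (h(o) = ((o + o²) + 18) - 18 = (18 + o + o²) - 18 = o + o²)
h(5*(-3) - j) - 1*(-4129) = (5*(-3) - 1*1)*(1 + (5*(-3) - 1*1)) - 1*(-4129) = (-15 - 1)*(1 + (-15 - 1)) + 4129 = -16*(1 - 16) + 4129 = -16*(-15) + 4129 = 240 + 4129 = 4369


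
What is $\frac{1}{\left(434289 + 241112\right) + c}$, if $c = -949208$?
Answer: $- \frac{1}{273807} \approx -3.6522 \cdot 10^{-6}$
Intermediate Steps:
$\frac{1}{\left(434289 + 241112\right) + c} = \frac{1}{\left(434289 + 241112\right) - 949208} = \frac{1}{675401 - 949208} = \frac{1}{-273807} = - \frac{1}{273807}$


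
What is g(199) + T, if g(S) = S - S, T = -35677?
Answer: -35677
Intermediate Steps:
g(S) = 0
g(199) + T = 0 - 35677 = -35677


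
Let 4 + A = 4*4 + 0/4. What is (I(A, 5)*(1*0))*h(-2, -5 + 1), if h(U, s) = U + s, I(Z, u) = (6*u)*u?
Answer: 0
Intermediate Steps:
A = 12 (A = -4 + (4*4 + 0/4) = -4 + (16 + 0*(¼)) = -4 + (16 + 0) = -4 + 16 = 12)
I(Z, u) = 6*u²
(I(A, 5)*(1*0))*h(-2, -5 + 1) = ((6*5²)*(1*0))*(-2 + (-5 + 1)) = ((6*25)*0)*(-2 - 4) = (150*0)*(-6) = 0*(-6) = 0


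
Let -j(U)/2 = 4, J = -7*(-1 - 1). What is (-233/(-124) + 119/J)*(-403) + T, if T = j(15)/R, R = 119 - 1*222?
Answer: -1723261/412 ≈ -4182.7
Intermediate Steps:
R = -103 (R = 119 - 222 = -103)
J = 14 (J = -7*(-2) = 14)
j(U) = -8 (j(U) = -2*4 = -8)
T = 8/103 (T = -8/(-103) = -8*(-1/103) = 8/103 ≈ 0.077670)
(-233/(-124) + 119/J)*(-403) + T = (-233/(-124) + 119/14)*(-403) + 8/103 = (-233*(-1/124) + 119*(1/14))*(-403) + 8/103 = (233/124 + 17/2)*(-403) + 8/103 = (1287/124)*(-403) + 8/103 = -16731/4 + 8/103 = -1723261/412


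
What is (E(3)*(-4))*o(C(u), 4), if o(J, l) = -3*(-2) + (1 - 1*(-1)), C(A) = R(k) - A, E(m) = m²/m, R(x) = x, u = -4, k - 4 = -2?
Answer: -96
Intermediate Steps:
k = 2 (k = 4 - 2 = 2)
E(m) = m
C(A) = 2 - A
o(J, l) = 8 (o(J, l) = 6 + (1 + 1) = 6 + 2 = 8)
(E(3)*(-4))*o(C(u), 4) = (3*(-4))*8 = -12*8 = -96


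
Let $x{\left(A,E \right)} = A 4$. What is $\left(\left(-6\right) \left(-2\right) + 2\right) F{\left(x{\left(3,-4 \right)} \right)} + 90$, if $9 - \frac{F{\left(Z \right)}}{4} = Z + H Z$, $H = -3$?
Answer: $1938$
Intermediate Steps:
$x{\left(A,E \right)} = 4 A$
$F{\left(Z \right)} = 36 + 8 Z$ ($F{\left(Z \right)} = 36 - 4 \left(Z - 3 Z\right) = 36 - 4 \left(- 2 Z\right) = 36 + 8 Z$)
$\left(\left(-6\right) \left(-2\right) + 2\right) F{\left(x{\left(3,-4 \right)} \right)} + 90 = \left(\left(-6\right) \left(-2\right) + 2\right) \left(36 + 8 \cdot 4 \cdot 3\right) + 90 = \left(12 + 2\right) \left(36 + 8 \cdot 12\right) + 90 = 14 \left(36 + 96\right) + 90 = 14 \cdot 132 + 90 = 1848 + 90 = 1938$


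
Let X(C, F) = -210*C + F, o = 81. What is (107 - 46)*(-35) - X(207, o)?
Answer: 41254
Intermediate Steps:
X(C, F) = F - 210*C
(107 - 46)*(-35) - X(207, o) = (107 - 46)*(-35) - (81 - 210*207) = 61*(-35) - (81 - 43470) = -2135 - 1*(-43389) = -2135 + 43389 = 41254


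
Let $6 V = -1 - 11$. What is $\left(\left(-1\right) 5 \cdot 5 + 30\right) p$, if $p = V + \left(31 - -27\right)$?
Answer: $280$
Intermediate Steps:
$V = -2$ ($V = \frac{-1 - 11}{6} = \frac{1}{6} \left(-12\right) = -2$)
$p = 56$ ($p = -2 + \left(31 - -27\right) = -2 + \left(31 + 27\right) = -2 + 58 = 56$)
$\left(\left(-1\right) 5 \cdot 5 + 30\right) p = \left(\left(-1\right) 5 \cdot 5 + 30\right) 56 = \left(\left(-5\right) 5 + 30\right) 56 = \left(-25 + 30\right) 56 = 5 \cdot 56 = 280$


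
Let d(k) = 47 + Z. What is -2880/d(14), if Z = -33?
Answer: -1440/7 ≈ -205.71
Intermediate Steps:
d(k) = 14 (d(k) = 47 - 33 = 14)
-2880/d(14) = -2880/14 = -2880*1/14 = -1440/7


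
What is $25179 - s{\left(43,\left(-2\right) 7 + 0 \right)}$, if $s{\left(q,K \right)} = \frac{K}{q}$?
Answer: $\frac{1082711}{43} \approx 25179.0$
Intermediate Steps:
$25179 - s{\left(43,\left(-2\right) 7 + 0 \right)} = 25179 - \frac{\left(-2\right) 7 + 0}{43} = 25179 - \left(-14 + 0\right) \frac{1}{43} = 25179 - \left(-14\right) \frac{1}{43} = 25179 - - \frac{14}{43} = 25179 + \frac{14}{43} = \frac{1082711}{43}$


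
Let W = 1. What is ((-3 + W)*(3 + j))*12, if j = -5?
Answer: 48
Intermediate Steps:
((-3 + W)*(3 + j))*12 = ((-3 + 1)*(3 - 5))*12 = -2*(-2)*12 = 4*12 = 48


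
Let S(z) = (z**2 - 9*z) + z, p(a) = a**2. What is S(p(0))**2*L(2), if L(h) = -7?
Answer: 0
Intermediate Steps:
S(z) = z**2 - 8*z
S(p(0))**2*L(2) = (0**2*(-8 + 0**2))**2*(-7) = (0*(-8 + 0))**2*(-7) = (0*(-8))**2*(-7) = 0**2*(-7) = 0*(-7) = 0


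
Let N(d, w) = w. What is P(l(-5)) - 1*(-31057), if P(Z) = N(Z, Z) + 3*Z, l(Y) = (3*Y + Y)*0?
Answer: 31057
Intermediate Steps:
l(Y) = 0 (l(Y) = (4*Y)*0 = 0)
P(Z) = 4*Z (P(Z) = Z + 3*Z = 4*Z)
P(l(-5)) - 1*(-31057) = 4*0 - 1*(-31057) = 0 + 31057 = 31057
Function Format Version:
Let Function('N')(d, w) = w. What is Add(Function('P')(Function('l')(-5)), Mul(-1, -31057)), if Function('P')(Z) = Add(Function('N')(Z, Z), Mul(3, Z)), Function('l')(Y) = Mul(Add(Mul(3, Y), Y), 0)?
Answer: 31057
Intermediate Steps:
Function('l')(Y) = 0 (Function('l')(Y) = Mul(Mul(4, Y), 0) = 0)
Function('P')(Z) = Mul(4, Z) (Function('P')(Z) = Add(Z, Mul(3, Z)) = Mul(4, Z))
Add(Function('P')(Function('l')(-5)), Mul(-1, -31057)) = Add(Mul(4, 0), Mul(-1, -31057)) = Add(0, 31057) = 31057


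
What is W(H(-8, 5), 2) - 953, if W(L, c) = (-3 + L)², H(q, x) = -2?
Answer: -928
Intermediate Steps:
W(H(-8, 5), 2) - 953 = (-3 - 2)² - 953 = (-5)² - 953 = 25 - 953 = -928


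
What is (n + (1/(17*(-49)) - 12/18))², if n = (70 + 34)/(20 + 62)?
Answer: 3784587361/10497846681 ≈ 0.36051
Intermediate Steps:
n = 52/41 (n = 104/82 = 104*(1/82) = 52/41 ≈ 1.2683)
(n + (1/(17*(-49)) - 12/18))² = (52/41 + (1/(17*(-49)) - 12/18))² = (52/41 + ((1/17)*(-1/49) - 12*1/18))² = (52/41 + (-1/833 - ⅔))² = (52/41 - 1669/2499)² = (61519/102459)² = 3784587361/10497846681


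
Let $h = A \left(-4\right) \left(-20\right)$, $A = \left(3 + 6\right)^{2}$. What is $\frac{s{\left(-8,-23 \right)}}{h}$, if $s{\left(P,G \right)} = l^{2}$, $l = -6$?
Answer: $\frac{1}{180} \approx 0.0055556$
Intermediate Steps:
$A = 81$ ($A = 9^{2} = 81$)
$h = 6480$ ($h = 81 \left(-4\right) \left(-20\right) = \left(-324\right) \left(-20\right) = 6480$)
$s{\left(P,G \right)} = 36$ ($s{\left(P,G \right)} = \left(-6\right)^{2} = 36$)
$\frac{s{\left(-8,-23 \right)}}{h} = \frac{36}{6480} = 36 \cdot \frac{1}{6480} = \frac{1}{180}$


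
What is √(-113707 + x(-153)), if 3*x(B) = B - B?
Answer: I*√113707 ≈ 337.2*I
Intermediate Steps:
x(B) = 0 (x(B) = (B - B)/3 = (⅓)*0 = 0)
√(-113707 + x(-153)) = √(-113707 + 0) = √(-113707) = I*√113707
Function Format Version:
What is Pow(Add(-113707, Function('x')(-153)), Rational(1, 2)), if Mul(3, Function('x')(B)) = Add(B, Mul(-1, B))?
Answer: Mul(I, Pow(113707, Rational(1, 2))) ≈ Mul(337.20, I)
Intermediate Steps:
Function('x')(B) = 0 (Function('x')(B) = Mul(Rational(1, 3), Add(B, Mul(-1, B))) = Mul(Rational(1, 3), 0) = 0)
Pow(Add(-113707, Function('x')(-153)), Rational(1, 2)) = Pow(Add(-113707, 0), Rational(1, 2)) = Pow(-113707, Rational(1, 2)) = Mul(I, Pow(113707, Rational(1, 2)))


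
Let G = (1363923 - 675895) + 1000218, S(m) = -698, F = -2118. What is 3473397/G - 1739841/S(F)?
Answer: 734926009998/294598927 ≈ 2494.7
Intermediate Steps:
G = 1688246 (G = 688028 + 1000218 = 1688246)
3473397/G - 1739841/S(F) = 3473397/1688246 - 1739841/(-698) = 3473397*(1/1688246) - 1739841*(-1/698) = 3473397/1688246 + 1739841/698 = 734926009998/294598927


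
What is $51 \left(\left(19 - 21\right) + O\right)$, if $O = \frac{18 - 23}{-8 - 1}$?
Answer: $- \frac{221}{3} \approx -73.667$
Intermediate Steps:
$O = \frac{5}{9}$ ($O = - \frac{5}{-9} = \left(-5\right) \left(- \frac{1}{9}\right) = \frac{5}{9} \approx 0.55556$)
$51 \left(\left(19 - 21\right) + O\right) = 51 \left(\left(19 - 21\right) + \frac{5}{9}\right) = 51 \left(-2 + \frac{5}{9}\right) = 51 \left(- \frac{13}{9}\right) = - \frac{221}{3}$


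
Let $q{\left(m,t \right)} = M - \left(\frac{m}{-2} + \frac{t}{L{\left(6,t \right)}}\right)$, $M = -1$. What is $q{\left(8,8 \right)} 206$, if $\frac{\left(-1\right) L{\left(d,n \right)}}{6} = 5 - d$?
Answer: $\frac{1030}{3} \approx 343.33$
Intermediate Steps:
$L{\left(d,n \right)} = -30 + 6 d$ ($L{\left(d,n \right)} = - 6 \left(5 - d\right) = -30 + 6 d$)
$q{\left(m,t \right)} = -1 + \frac{m}{2} - \frac{t}{6}$ ($q{\left(m,t \right)} = -1 - \left(\frac{m}{-2} + \frac{t}{-30 + 6 \cdot 6}\right) = -1 - \left(m \left(- \frac{1}{2}\right) + \frac{t}{-30 + 36}\right) = -1 - \left(- \frac{m}{2} + \frac{t}{6}\right) = -1 + \left(\frac{m}{2} - \frac{t}{6}\right) = -1 + \frac{m}{2} - \frac{t}{6}$)
$q{\left(8,8 \right)} 206 = \left(-1 + \frac{1}{2} \cdot 8 - \frac{4}{3}\right) 206 = \left(-1 + 4 - \frac{4}{3}\right) 206 = \frac{5}{3} \cdot 206 = \frac{1030}{3}$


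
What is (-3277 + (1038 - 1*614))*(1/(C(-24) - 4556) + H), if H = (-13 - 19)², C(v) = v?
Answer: -13380338907/4580 ≈ -2.9215e+6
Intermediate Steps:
H = 1024 (H = (-32)² = 1024)
(-3277 + (1038 - 1*614))*(1/(C(-24) - 4556) + H) = (-3277 + (1038 - 1*614))*(1/(-24 - 4556) + 1024) = (-3277 + (1038 - 614))*(1/(-4580) + 1024) = (-3277 + 424)*(-1/4580 + 1024) = -2853*4689919/4580 = -13380338907/4580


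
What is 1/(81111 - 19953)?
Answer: 1/61158 ≈ 1.6351e-5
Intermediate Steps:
1/(81111 - 19953) = 1/61158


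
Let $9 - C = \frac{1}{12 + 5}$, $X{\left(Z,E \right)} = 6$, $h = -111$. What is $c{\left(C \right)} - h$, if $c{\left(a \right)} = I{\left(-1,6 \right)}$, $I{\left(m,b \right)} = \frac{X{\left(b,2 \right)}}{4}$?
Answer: $\frac{225}{2} \approx 112.5$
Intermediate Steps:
$I{\left(m,b \right)} = \frac{3}{2}$ ($I{\left(m,b \right)} = \frac{6}{4} = 6 \cdot \frac{1}{4} = \frac{3}{2}$)
$C = \frac{152}{17}$ ($C = 9 - \frac{1}{12 + 5} = 9 - \frac{1}{17} = \frac{152}{17} \approx 8.9412$)
$c{\left(a \right)} = \frac{3}{2}$
$c{\left(C \right)} - h = \frac{3}{2} - -111 = \frac{3}{2} + 111 = \frac{225}{2}$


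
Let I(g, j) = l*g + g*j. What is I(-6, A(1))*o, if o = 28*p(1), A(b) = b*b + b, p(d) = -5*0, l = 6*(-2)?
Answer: 0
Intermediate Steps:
l = -12
p(d) = 0
A(b) = b + b² (A(b) = b² + b = b + b²)
I(g, j) = -12*g + g*j
o = 0 (o = 28*0 = 0)
I(-6, A(1))*o = -6*(-12 + 1*(1 + 1))*0 = -6*(-12 + 1*2)*0 = -6*(-12 + 2)*0 = -6*(-10)*0 = 60*0 = 0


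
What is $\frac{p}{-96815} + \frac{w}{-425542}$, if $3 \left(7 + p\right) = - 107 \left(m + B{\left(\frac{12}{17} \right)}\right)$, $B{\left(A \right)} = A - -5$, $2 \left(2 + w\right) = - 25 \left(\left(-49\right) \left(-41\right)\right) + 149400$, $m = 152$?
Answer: $- \frac{245211507799}{4202282570460} \approx -0.058352$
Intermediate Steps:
$w = \frac{99171}{2}$ ($w = -2 + \frac{- 25 \left(\left(-49\right) \left(-41\right)\right) + 149400}{2} = -2 + \frac{\left(-25\right) 2009 + 149400}{2} = -2 + \frac{-50225 + 149400}{2} = -2 + \frac{1}{2} \cdot 99175 = -2 + \frac{99175}{2} = \frac{99171}{2} \approx 49586.0$)
$B{\left(A \right)} = 5 + A$ ($B{\left(A \right)} = A + 5 = 5 + A$)
$p = - \frac{287224}{51}$ ($p = -7 + \frac{\left(-107\right) \left(152 + \left(5 + \frac{12}{17}\right)\right)}{3} = -7 + \frac{\left(-107\right) \left(152 + \frac{97}{17}\right)}{3} = -7 + \frac{\left(-107\right) \frac{2681}{17}}{3} = -7 + \frac{1}{3} \left(- \frac{286867}{17}\right) = -7 - \frac{286867}{51} = - \frac{287224}{51} \approx -5631.8$)
$\frac{p}{-96815} + \frac{w}{-425542} = - \frac{287224}{51 \left(-96815\right)} + \frac{99171}{2 \left(-425542\right)} = \left(- \frac{287224}{51}\right) \left(- \frac{1}{96815}\right) + \frac{99171}{2} \left(- \frac{1}{425542}\right) = \frac{287224}{4937565} - \frac{99171}{851084} = - \frac{245211507799}{4202282570460}$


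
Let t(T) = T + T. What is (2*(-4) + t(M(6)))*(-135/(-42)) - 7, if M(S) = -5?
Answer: -454/7 ≈ -64.857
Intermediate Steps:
t(T) = 2*T
(2*(-4) + t(M(6)))*(-135/(-42)) - 7 = (2*(-4) + 2*(-5))*(-135/(-42)) - 7 = (-8 - 10)*(-135*(-1/42)) - 7 = -18*45/14 - 7 = -405/7 - 7 = -454/7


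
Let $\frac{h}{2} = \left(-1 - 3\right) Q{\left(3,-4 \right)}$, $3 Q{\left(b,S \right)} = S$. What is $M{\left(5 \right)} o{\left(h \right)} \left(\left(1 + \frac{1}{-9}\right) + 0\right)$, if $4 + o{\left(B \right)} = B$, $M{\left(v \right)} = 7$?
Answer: $\frac{1120}{27} \approx 41.482$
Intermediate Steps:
$Q{\left(b,S \right)} = \frac{S}{3}$
$h = \frac{32}{3}$ ($h = 2 \left(-1 - 3\right) \frac{1}{3} \left(-4\right) = 2 \left(\left(-4\right) \left(- \frac{4}{3}\right)\right) = 2 \cdot \frac{16}{3} = \frac{32}{3} \approx 10.667$)
$o{\left(B \right)} = -4 + B$
$M{\left(5 \right)} o{\left(h \right)} \left(\left(1 + \frac{1}{-9}\right) + 0\right) = 7 \left(-4 + \frac{32}{3}\right) \left(\left(1 + \frac{1}{-9}\right) + 0\right) = 7 \cdot \frac{20}{3} \left(\left(1 - \frac{1}{9}\right) + 0\right) = \frac{140 \left(\frac{8}{9} + 0\right)}{3} = \frac{140}{3} \cdot \frac{8}{9} = \frac{1120}{27}$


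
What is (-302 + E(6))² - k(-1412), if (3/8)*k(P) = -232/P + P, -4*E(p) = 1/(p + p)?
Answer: 77249576609/813312 ≈ 94982.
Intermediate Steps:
E(p) = -1/(8*p) (E(p) = -1/(4*(p + p)) = -1/(2*p)/4 = -1/(8*p))
k(P) = -1856/(3*P) + 8*P/3 (k(P) = 8*(-232/P + P)/3 = 8*(P - 232/P)/3 = -1856/(3*P) + 8*P/3)
(-302 + E(6))² - k(-1412) = (-302 - ⅛/6)² - 8*(-232 + (-1412)²)/(3*(-1412)) = (-302 - ⅛*⅙)² - 8*(-1)*(-232 + 1993744)/(3*1412) = (-302 - 1/48)² - 8*(-1)*1993512/(3*1412) = (-14497/48)² - 1*(-1329008/353) = 210163009/2304 + 1329008/353 = 77249576609/813312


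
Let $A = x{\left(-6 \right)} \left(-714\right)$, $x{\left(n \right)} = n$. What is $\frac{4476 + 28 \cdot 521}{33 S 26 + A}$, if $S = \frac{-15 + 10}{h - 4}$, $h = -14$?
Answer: $\frac{57192}{13567} \approx 4.2155$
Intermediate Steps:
$S = \frac{5}{18}$ ($S = \frac{-15 + 10}{-14 - 4} = - \frac{5}{-18} = \left(-5\right) \left(- \frac{1}{18}\right) = \frac{5}{18} \approx 0.27778$)
$A = 4284$ ($A = \left(-6\right) \left(-714\right) = 4284$)
$\frac{4476 + 28 \cdot 521}{33 S 26 + A} = \frac{4476 + 28 \cdot 521}{33 \cdot \frac{5}{18} \cdot 26 + 4284} = \frac{4476 + 14588}{\frac{55}{6} \cdot 26 + 4284} = \frac{19064}{\frac{715}{3} + 4284} = \frac{19064}{\frac{13567}{3}} = 19064 \cdot \frac{3}{13567} = \frac{57192}{13567}$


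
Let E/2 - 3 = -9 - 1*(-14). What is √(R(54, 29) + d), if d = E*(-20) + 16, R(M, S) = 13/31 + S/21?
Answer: 2*I*√32018133/651 ≈ 17.384*I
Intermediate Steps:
E = 16 (E = 6 + 2*(-9 - 1*(-14)) = 6 + 2*(-9 + 14) = 6 + 2*5 = 6 + 10 = 16)
R(M, S) = 13/31 + S/21 (R(M, S) = 13*(1/31) + S*(1/21) = 13/31 + S/21)
d = -304 (d = 16*(-20) + 16 = -320 + 16 = -304)
√(R(54, 29) + d) = √((13/31 + (1/21)*29) - 304) = √((13/31 + 29/21) - 304) = √(1172/651 - 304) = √(-196732/651) = 2*I*√32018133/651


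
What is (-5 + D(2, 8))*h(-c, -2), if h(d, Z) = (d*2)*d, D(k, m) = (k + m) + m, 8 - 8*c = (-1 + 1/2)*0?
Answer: 26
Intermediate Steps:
c = 1 (c = 1 - (-1 + 1/2)*0/8 = 1 - (-1 + 1*(½))*0/8 = 1 - (-1 + ½)*0/8 = 1 - (-1)*0/16 = 1 - ⅛*0 = 1 + 0 = 1)
D(k, m) = k + 2*m
h(d, Z) = 2*d² (h(d, Z) = (2*d)*d = 2*d²)
(-5 + D(2, 8))*h(-c, -2) = (-5 + (2 + 2*8))*(2*(-1*1)²) = (-5 + (2 + 16))*(2*(-1)²) = (-5 + 18)*(2*1) = 13*2 = 26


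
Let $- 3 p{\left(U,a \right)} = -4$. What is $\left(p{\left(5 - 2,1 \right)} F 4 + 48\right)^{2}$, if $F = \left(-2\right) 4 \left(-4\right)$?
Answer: $\frac{430336}{9} \approx 47815.0$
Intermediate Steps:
$p{\left(U,a \right)} = \frac{4}{3}$ ($p{\left(U,a \right)} = \left(- \frac{1}{3}\right) \left(-4\right) = \frac{4}{3}$)
$F = 32$ ($F = \left(-8\right) \left(-4\right) = 32$)
$\left(p{\left(5 - 2,1 \right)} F 4 + 48\right)^{2} = \left(\frac{4}{3} \cdot 32 \cdot 4 + 48\right)^{2} = \left(\frac{128}{3} \cdot 4 + 48\right)^{2} = \left(\frac{512}{3} + 48\right)^{2} = \left(\frac{656}{3}\right)^{2} = \frac{430336}{9}$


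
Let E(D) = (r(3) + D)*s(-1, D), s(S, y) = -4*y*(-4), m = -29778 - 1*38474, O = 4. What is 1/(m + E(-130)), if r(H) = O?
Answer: 1/193828 ≈ 5.1592e-6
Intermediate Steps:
r(H) = 4
m = -68252 (m = -29778 - 38474 = -68252)
s(S, y) = 16*y
E(D) = 16*D*(4 + D) (E(D) = (4 + D)*(16*D) = 16*D*(4 + D))
1/(m + E(-130)) = 1/(-68252 + 16*(-130)*(4 - 130)) = 1/(-68252 + 16*(-130)*(-126)) = 1/(-68252 + 262080) = 1/193828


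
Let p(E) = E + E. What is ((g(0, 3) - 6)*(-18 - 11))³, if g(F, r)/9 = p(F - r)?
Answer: 5268024000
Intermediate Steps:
p(E) = 2*E
g(F, r) = -18*r + 18*F (g(F, r) = 9*(2*(F - r)) = 9*(-2*r + 2*F) = -18*r + 18*F)
((g(0, 3) - 6)*(-18 - 11))³ = (((-18*3 + 18*0) - 6)*(-18 - 11))³ = (((-54 + 0) - 6)*(-29))³ = ((-54 - 6)*(-29))³ = (-60*(-29))³ = 1740³ = 5268024000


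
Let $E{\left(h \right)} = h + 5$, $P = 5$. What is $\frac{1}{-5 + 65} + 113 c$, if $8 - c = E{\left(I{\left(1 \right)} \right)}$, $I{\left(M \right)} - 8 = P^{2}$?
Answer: $- \frac{203399}{60} \approx -3390.0$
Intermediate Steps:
$I{\left(M \right)} = 33$ ($I{\left(M \right)} = 8 + 5^{2} = 8 + 25 = 33$)
$E{\left(h \right)} = 5 + h$
$c = -30$ ($c = 8 - \left(5 + 33\right) = 8 - 38 = -30$)
$\frac{1}{-5 + 65} + 113 c = \frac{1}{-5 + 65} + 113 \left(-30\right) = \frac{1}{60} - 3390 = - \frac{203399}{60}$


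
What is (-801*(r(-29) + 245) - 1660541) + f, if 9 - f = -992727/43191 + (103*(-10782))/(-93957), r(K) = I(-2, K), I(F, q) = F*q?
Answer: -286054315938796/150299881 ≈ -1.9032e+6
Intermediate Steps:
r(K) = -2*K
f = 3030775168/150299881 (f = 9 - (-992727/43191 + (103*(-10782))/(-93957)) = 9 - (-992727*1/43191 - 1110546*(-1/93957)) = 9 - (-110303/4799 + 370182/31319) = 9 - 1*(-1678076239/150299881) = 9 + 1678076239/150299881 = 3030775168/150299881 ≈ 20.165)
(-801*(r(-29) + 245) - 1660541) + f = (-801*(-2*(-29) + 245) - 1660541) + 3030775168/150299881 = (-801*(58 + 245) - 1660541) + 3030775168/150299881 = (-801*303 - 1660541) + 3030775168/150299881 = (-242703 - 1660541) + 3030775168/150299881 = -1903244 + 3030775168/150299881 = -286054315938796/150299881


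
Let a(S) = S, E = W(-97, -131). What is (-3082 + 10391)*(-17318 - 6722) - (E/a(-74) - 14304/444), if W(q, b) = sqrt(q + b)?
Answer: -6501208128/37 + I*sqrt(57)/37 ≈ -1.7571e+8 + 0.20405*I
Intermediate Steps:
W(q, b) = sqrt(b + q)
E = 2*I*sqrt(57) (E = sqrt(-131 - 97) = sqrt(-228) = 2*I*sqrt(57) ≈ 15.1*I)
(-3082 + 10391)*(-17318 - 6722) - (E/a(-74) - 14304/444) = (-3082 + 10391)*(-17318 - 6722) - ((2*I*sqrt(57))/(-74) - 14304/444) = 7309*(-24040) - ((2*I*sqrt(57))*(-1/74) - 14304*1/444) = -175708360 - (-I*sqrt(57)/37 - 1192/37) = -175708360 - (-1192/37 - I*sqrt(57)/37) = -175708360 + (1192/37 + I*sqrt(57)/37) = -6501208128/37 + I*sqrt(57)/37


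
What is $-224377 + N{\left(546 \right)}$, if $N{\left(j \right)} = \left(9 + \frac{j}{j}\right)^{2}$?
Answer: $-224277$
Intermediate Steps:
$N{\left(j \right)} = 100$ ($N{\left(j \right)} = \left(9 + 1\right)^{2} = 10^{2} = 100$)
$-224377 + N{\left(546 \right)} = -224377 + 100 = -224277$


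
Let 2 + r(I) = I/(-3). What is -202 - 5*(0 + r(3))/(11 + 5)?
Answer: -3217/16 ≈ -201.06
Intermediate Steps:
r(I) = -2 - I/3 (r(I) = -2 + I/(-3) = -2 + I*(-1/3) = -2 - I/3)
-202 - 5*(0 + r(3))/(11 + 5) = -202 - 5*(0 + (-2 - 1/3*3))/(11 + 5) = -202 - 5*(0 + (-2 - 1))/16 = -202 - 5*(0 - 3)*(1/16) = -202 - 5*(-3*1/16) = -202 - 5*(-3)/16 = -202 - 1*(-15/16) = -202 + 15/16 = -3217/16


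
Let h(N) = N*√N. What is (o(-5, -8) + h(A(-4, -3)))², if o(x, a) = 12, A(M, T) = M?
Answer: 80 - 192*I ≈ 80.0 - 192.0*I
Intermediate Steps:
h(N) = N^(3/2)
(o(-5, -8) + h(A(-4, -3)))² = (12 + (-4)^(3/2))² = (12 - 8*I)²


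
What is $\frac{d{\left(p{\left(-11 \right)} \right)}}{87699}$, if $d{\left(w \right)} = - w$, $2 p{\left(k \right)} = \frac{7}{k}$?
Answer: $\frac{7}{1929378} \approx 3.6281 \cdot 10^{-6}$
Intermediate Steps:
$p{\left(k \right)} = \frac{7}{2 k}$ ($p{\left(k \right)} = \frac{7 \frac{1}{k}}{2} = \frac{7}{2 k}$)
$\frac{d{\left(p{\left(-11 \right)} \right)}}{87699} = \frac{\left(-1\right) \frac{7}{2 \left(-11\right)}}{87699} = - \frac{7 \left(-1\right)}{2 \cdot 11} \cdot \frac{1}{87699} = \left(-1\right) \left(- \frac{7}{22}\right) \frac{1}{87699} = \frac{7}{22} \cdot \frac{1}{87699} = \frac{7}{1929378}$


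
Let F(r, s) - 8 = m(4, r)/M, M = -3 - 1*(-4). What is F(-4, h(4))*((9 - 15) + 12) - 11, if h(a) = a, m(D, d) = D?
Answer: 61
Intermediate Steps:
M = 1 (M = -3 + 4 = 1)
F(r, s) = 12 (F(r, s) = 8 + 4/1 = 8 + 4*1 = 8 + 4 = 12)
F(-4, h(4))*((9 - 15) + 12) - 11 = 12*((9 - 15) + 12) - 11 = 12*(-6 + 12) - 11 = 12*6 - 11 = 72 - 11 = 61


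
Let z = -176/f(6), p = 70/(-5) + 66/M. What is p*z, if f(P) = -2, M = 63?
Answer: -23936/21 ≈ -1139.8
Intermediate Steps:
p = -272/21 (p = 70/(-5) + 66/63 = 70*(-⅕) + 66*(1/63) = -14 + 22/21 = -272/21 ≈ -12.952)
z = 88 (z = -176/(-2) = -176*(-1)/2 = -88*(-1) = 88)
p*z = -272/21*88 = -23936/21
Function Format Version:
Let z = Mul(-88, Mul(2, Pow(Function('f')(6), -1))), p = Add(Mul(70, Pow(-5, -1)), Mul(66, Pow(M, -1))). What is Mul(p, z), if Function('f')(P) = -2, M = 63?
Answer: Rational(-23936, 21) ≈ -1139.8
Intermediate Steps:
p = Rational(-272, 21) (p = Add(Mul(70, Pow(-5, -1)), Mul(66, Pow(63, -1))) = Add(Mul(70, Rational(-1, 5)), Mul(66, Rational(1, 63))) = Add(-14, Rational(22, 21)) = Rational(-272, 21) ≈ -12.952)
z = 88 (z = Mul(-88, Mul(2, Pow(-2, -1))) = Mul(-88, Mul(2, Rational(-1, 2))) = Mul(-88, -1) = 88)
Mul(p, z) = Mul(Rational(-272, 21), 88) = Rational(-23936, 21)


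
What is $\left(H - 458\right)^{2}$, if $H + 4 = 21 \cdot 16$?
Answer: $15876$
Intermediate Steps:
$H = 332$ ($H = -4 + 21 \cdot 16 = -4 + 336 = 332$)
$\left(H - 458\right)^{2} = \left(332 - 458\right)^{2} = \left(-126\right)^{2} = 15876$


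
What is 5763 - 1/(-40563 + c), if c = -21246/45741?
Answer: 3564249212356/618471143 ≈ 5763.0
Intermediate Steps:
c = -7082/15247 (c = -21246*1/45741 = -7082/15247 ≈ -0.46448)
5763 - 1/(-40563 + c) = 5763 - 1/(-40563 - 7082/15247) = 5763 - 1/(-618471143/15247) = 5763 - 1*(-15247/618471143) = 5763 + 15247/618471143 = 3564249212356/618471143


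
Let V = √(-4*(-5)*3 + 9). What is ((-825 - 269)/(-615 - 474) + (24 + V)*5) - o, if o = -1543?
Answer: 1812101/1089 + 5*√69 ≈ 1705.5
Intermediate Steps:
V = √69 (V = √(20*3 + 9) = √(60 + 9) = √69 ≈ 8.3066)
((-825 - 269)/(-615 - 474) + (24 + V)*5) - o = ((-825 - 269)/(-615 - 474) + (24 + √69)*5) - 1*(-1543) = (-1094/(-1089) + (120 + 5*√69)) + 1543 = (-1094*(-1/1089) + (120 + 5*√69)) + 1543 = (1094/1089 + (120 + 5*√69)) + 1543 = (131774/1089 + 5*√69) + 1543 = 1812101/1089 + 5*√69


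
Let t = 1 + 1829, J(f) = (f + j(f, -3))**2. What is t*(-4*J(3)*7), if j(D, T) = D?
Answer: -1844640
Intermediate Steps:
J(f) = 4*f**2 (J(f) = (f + f)**2 = (2*f)**2 = 4*f**2)
t = 1830
t*(-4*J(3)*7) = 1830*(-16*3**2*7) = 1830*(-16*9*7) = 1830*(-4*36*7) = 1830*(-144*7) = 1830*(-1008) = -1844640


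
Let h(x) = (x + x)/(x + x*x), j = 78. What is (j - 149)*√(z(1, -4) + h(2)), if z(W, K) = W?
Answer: -71*√15/3 ≈ -91.661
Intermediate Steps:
h(x) = 2*x/(x + x²) (h(x) = (2*x)/(x + x²) = 2*x/(x + x²))
(j - 149)*√(z(1, -4) + h(2)) = (78 - 149)*√(1 + 2/(1 + 2)) = -71*√(1 + 2/3) = -71*√(1 + 2*(⅓)) = -71*√(1 + ⅔) = -71*√15/3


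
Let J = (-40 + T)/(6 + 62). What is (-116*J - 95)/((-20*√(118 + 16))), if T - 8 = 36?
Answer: 1731*√134/45560 ≈ 0.43981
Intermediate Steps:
T = 44 (T = 8 + 36 = 44)
J = 1/17 (J = (-40 + 44)/(6 + 62) = 4/68 = 4*(1/68) = 1/17 ≈ 0.058824)
(-116*J - 95)/((-20*√(118 + 16))) = (-116*1/17 - 95)/((-20*√(118 + 16))) = (-116/17 - 95)/((-20*√134)) = -(-1731)*√134/45560 = 1731*√134/45560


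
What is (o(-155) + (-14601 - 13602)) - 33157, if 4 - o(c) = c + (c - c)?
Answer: -61201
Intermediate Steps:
o(c) = 4 - c (o(c) = 4 - (c + (c - c)) = 4 - (c + 0) = 4 - c)
(o(-155) + (-14601 - 13602)) - 33157 = ((4 - 1*(-155)) + (-14601 - 13602)) - 33157 = ((4 + 155) - 28203) - 33157 = (159 - 28203) - 33157 = -28044 - 33157 = -61201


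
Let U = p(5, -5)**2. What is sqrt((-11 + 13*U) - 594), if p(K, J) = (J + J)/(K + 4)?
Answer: I*sqrt(47705)/9 ≈ 24.268*I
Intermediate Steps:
p(K, J) = 2*J/(4 + K) (p(K, J) = (2*J)/(4 + K) = 2*J/(4 + K))
U = 100/81 (U = (2*(-5)/(4 + 5))**2 = (2*(-5)/9)**2 = (2*(-5)*(1/9))**2 = (-10/9)**2 = 100/81 ≈ 1.2346)
sqrt((-11 + 13*U) - 594) = sqrt((-11 + 13*(100/81)) - 594) = sqrt((-11 + 1300/81) - 594) = sqrt(409/81 - 594) = sqrt(-47705/81) = I*sqrt(47705)/9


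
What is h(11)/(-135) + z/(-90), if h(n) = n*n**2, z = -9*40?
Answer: -791/135 ≈ -5.8593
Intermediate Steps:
z = -360
h(n) = n**3
h(11)/(-135) + z/(-90) = 11**3/(-135) - 360/(-90) = 1331*(-1/135) - 360*(-1/90) = -1331/135 + 4 = -791/135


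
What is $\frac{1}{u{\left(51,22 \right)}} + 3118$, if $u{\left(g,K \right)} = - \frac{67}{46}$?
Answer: $\frac{208860}{67} \approx 3117.3$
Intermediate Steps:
$u{\left(g,K \right)} = - \frac{67}{46}$ ($u{\left(g,K \right)} = \left(-67\right) \frac{1}{46} = - \frac{67}{46}$)
$\frac{1}{u{\left(51,22 \right)}} + 3118 = \frac{1}{- \frac{67}{46}} + 3118 = - \frac{46}{67} + 3118 = \frac{208860}{67}$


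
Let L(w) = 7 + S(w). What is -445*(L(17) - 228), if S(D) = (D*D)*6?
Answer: -673285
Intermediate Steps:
S(D) = 6*D² (S(D) = D²*6 = 6*D²)
L(w) = 7 + 6*w²
-445*(L(17) - 228) = -445*((7 + 6*17²) - 228) = -445*((7 + 6*289) - 228) = -445*((7 + 1734) - 228) = -445*(1741 - 228) = -445*1513 = -673285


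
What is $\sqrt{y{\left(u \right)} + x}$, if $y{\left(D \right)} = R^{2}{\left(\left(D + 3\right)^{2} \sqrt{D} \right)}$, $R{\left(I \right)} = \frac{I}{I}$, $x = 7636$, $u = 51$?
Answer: $\sqrt{7637} \approx 87.39$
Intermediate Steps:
$R{\left(I \right)} = 1$
$y{\left(D \right)} = 1$ ($y{\left(D \right)} = 1^{2} = 1$)
$\sqrt{y{\left(u \right)} + x} = \sqrt{1 + 7636} = \sqrt{7637}$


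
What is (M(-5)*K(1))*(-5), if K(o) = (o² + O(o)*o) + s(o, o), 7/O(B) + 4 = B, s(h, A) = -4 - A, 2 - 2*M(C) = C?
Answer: 665/6 ≈ 110.83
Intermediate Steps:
M(C) = 1 - C/2
O(B) = 7/(-4 + B)
K(o) = -4 + o² - o + 7*o/(-4 + o) (K(o) = (o² + (7/(-4 + o))*o) + (-4 - o) = (o² + 7*o/(-4 + o)) + (-4 - o) = -4 + o² - o + 7*o/(-4 + o))
(M(-5)*K(1))*(-5) = ((1 - ½*(-5))*((7*1 + (-4 + 1)*(-4 + 1² - 1*1))/(-4 + 1)))*(-5) = ((1 + 5/2)*((7 - 3*(-4 + 1 - 1))/(-3)))*(-5) = (7*(-(7 - 3*(-4))/3)/2)*(-5) = (7*(-(7 + 12)/3)/2)*(-5) = (7*(-⅓*19)/2)*(-5) = ((7/2)*(-19/3))*(-5) = -133/6*(-5) = 665/6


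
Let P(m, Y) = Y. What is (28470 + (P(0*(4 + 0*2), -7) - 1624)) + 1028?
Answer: 27867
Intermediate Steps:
(28470 + (P(0*(4 + 0*2), -7) - 1624)) + 1028 = (28470 + (-7 - 1624)) + 1028 = (28470 - 1631) + 1028 = 26839 + 1028 = 27867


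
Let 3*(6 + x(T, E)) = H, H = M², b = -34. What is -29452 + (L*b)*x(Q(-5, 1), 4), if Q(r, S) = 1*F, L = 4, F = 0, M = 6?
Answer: -30268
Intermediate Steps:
Q(r, S) = 0 (Q(r, S) = 1*0 = 0)
H = 36 (H = 6² = 36)
x(T, E) = 6 (x(T, E) = -6 + (⅓)*36 = -6 + 12 = 6)
-29452 + (L*b)*x(Q(-5, 1), 4) = -29452 + (4*(-34))*6 = -29452 - 136*6 = -29452 - 816 = -30268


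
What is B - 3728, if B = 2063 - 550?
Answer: -2215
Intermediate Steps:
B = 1513
B - 3728 = 1513 - 3728 = -2215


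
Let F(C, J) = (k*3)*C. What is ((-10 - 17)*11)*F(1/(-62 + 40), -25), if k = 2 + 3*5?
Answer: 1377/2 ≈ 688.50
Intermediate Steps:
k = 17 (k = 2 + 15 = 17)
F(C, J) = 51*C (F(C, J) = (17*3)*C = 51*C)
((-10 - 17)*11)*F(1/(-62 + 40), -25) = ((-10 - 17)*11)*(51/(-62 + 40)) = (-27*11)*(51/(-22)) = -15147*(-1)/22 = -297*(-51/22) = 1377/2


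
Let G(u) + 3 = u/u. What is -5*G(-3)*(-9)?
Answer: -90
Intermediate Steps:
G(u) = -2 (G(u) = -3 + u/u = -3 + 1 = -2)
-5*G(-3)*(-9) = -5*(-2)*(-9) = 10*(-9) = -90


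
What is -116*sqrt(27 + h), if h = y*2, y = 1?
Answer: -116*sqrt(29) ≈ -624.68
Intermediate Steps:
h = 2 (h = 1*2 = 2)
-116*sqrt(27 + h) = -116*sqrt(27 + 2) = -116*sqrt(29)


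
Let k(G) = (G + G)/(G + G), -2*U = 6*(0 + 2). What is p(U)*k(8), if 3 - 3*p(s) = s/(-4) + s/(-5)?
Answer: 1/10 ≈ 0.10000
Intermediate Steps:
U = -6 (U = -3*(0 + 2) = -3*2 = -1/2*12 = -6)
k(G) = 1 (k(G) = (2*G)/((2*G)) = (2*G)*(1/(2*G)) = 1)
p(s) = 1 + 3*s/20 (p(s) = 1 - (s/(-4) + s/(-5))/3 = 1 - (s*(-1/4) + s*(-1/5))/3 = 1 - (-s/4 - s/5)/3 = 1 - (-3)*s/20 = 1 + 3*s/20)
p(U)*k(8) = (1 + (3/20)*(-6))*1 = (1 - 9/10)*1 = (1/10)*1 = 1/10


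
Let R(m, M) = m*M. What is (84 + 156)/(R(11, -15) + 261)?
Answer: 5/2 ≈ 2.5000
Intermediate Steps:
R(m, M) = M*m
(84 + 156)/(R(11, -15) + 261) = (84 + 156)/(-15*11 + 261) = 240/(-165 + 261) = 240/96 = 240*(1/96) = 5/2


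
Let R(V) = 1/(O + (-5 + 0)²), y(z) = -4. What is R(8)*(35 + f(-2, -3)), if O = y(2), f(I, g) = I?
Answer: 11/7 ≈ 1.5714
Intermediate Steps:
O = -4
R(V) = 1/21 (R(V) = 1/(-4 + (-5 + 0)²) = 1/(-4 + (-5)²) = 1/(-4 + 25) = 1/21)
R(8)*(35 + f(-2, -3)) = (35 - 2)/21 = (1/21)*33 = 11/7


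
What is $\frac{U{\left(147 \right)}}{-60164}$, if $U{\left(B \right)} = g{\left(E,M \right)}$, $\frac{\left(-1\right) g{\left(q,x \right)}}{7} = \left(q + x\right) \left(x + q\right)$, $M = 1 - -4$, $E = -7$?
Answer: $\frac{7}{15041} \approx 0.00046539$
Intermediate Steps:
$M = 5$ ($M = 1 + 4 = 5$)
$g{\left(q,x \right)} = - 7 \left(q + x\right)^{2}$ ($g{\left(q,x \right)} = - 7 \left(q + x\right) \left(x + q\right) = - 7 \left(q + x\right) \left(q + x\right) = - 7 \left(q + x\right)^{2}$)
$U{\left(B \right)} = -28$ ($U{\left(B \right)} = - 7 \left(-7 + 5\right)^{2} = - 7 \left(-2\right)^{2} = \left(-7\right) 4 = -28$)
$\frac{U{\left(147 \right)}}{-60164} = - \frac{28}{-60164} = \left(-28\right) \left(- \frac{1}{60164}\right) = \frac{7}{15041}$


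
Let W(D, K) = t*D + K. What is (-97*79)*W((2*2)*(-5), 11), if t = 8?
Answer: 1141787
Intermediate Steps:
W(D, K) = K + 8*D (W(D, K) = 8*D + K = K + 8*D)
(-97*79)*W((2*2)*(-5), 11) = (-97*79)*(11 + 8*((2*2)*(-5))) = -7663*(11 + 8*(4*(-5))) = -7663*(11 + 8*(-20)) = -7663*(11 - 160) = -7663*(-149) = 1141787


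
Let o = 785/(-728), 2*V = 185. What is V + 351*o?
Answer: -16015/56 ≈ -285.98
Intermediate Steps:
V = 185/2 (V = (1/2)*185 = 185/2 ≈ 92.500)
o = -785/728 (o = 785*(-1/728) = -785/728 ≈ -1.0783)
V + 351*o = 185/2 + 351*(-785/728) = 185/2 - 21195/56 = -16015/56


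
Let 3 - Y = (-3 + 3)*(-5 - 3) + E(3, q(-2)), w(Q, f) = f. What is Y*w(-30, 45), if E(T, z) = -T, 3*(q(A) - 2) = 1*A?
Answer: 270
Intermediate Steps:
q(A) = 2 + A/3 (q(A) = 2 + (1*A)/3 = 2 + A/3)
Y = 6 (Y = 3 - ((-3 + 3)*(-5 - 3) - 1*3) = 3 - (0*(-8) - 3) = 3 - (0 - 3) = 3 - 1*(-3) = 3 + 3 = 6)
Y*w(-30, 45) = 6*45 = 270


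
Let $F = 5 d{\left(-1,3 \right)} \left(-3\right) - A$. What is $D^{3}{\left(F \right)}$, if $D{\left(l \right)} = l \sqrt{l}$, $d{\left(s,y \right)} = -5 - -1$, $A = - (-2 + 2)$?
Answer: $25920000 \sqrt{15} \approx 1.0039 \cdot 10^{8}$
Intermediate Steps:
$A = 0$ ($A = \left(-1\right) 0 = 0$)
$d{\left(s,y \right)} = -4$ ($d{\left(s,y \right)} = -5 + 1 = -4$)
$F = 60$ ($F = 5 \left(-4\right) \left(-3\right) - 0 = \left(-20\right) \left(-3\right) + 0 = 60 + 0 = 60$)
$D{\left(l \right)} = l^{\frac{3}{2}}$
$D^{3}{\left(F \right)} = \left(60^{\frac{3}{2}}\right)^{3} = \left(120 \sqrt{15}\right)^{3} = 25920000 \sqrt{15}$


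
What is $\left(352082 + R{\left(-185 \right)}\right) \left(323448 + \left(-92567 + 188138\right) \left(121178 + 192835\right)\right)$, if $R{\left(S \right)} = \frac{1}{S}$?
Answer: $\frac{1954762429532903199}{185} \approx 1.0566 \cdot 10^{16}$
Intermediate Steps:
$\left(352082 + R{\left(-185 \right)}\right) \left(323448 + \left(-92567 + 188138\right) \left(121178 + 192835\right)\right) = \left(352082 + \frac{1}{-185}\right) \left(323448 + \left(-92567 + 188138\right) \left(121178 + 192835\right)\right) = \left(352082 - \frac{1}{185}\right) \left(323448 + 95571 \cdot 314013\right) = \frac{65135169 \left(323448 + 30010536423\right)}{185} = \frac{65135169}{185} \cdot 30010859871 = \frac{1954762429532903199}{185}$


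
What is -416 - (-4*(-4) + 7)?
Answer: -439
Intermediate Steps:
-416 - (-4*(-4) + 7) = -416 - (16 + 7) = -416 - 1*23 = -416 - 23 = -439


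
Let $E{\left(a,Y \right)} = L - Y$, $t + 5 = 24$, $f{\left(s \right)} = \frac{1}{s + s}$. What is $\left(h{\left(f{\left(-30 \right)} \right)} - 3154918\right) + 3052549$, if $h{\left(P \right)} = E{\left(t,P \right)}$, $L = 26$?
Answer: $- \frac{6140579}{60} \approx -1.0234 \cdot 10^{5}$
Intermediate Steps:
$f{\left(s \right)} = \frac{1}{2 s}$
$t = 19$ ($t = -5 + 24 = 19$)
$E{\left(a,Y \right)} = 26 - Y$
$h{\left(P \right)} = 26 - P$
$\left(h{\left(f{\left(-30 \right)} \right)} - 3154918\right) + 3052549 = \left(\left(26 - \frac{1}{2 \left(-30\right)}\right) - 3154918\right) + 3052549 = \left(\left(26 - \frac{1}{2} \left(- \frac{1}{30}\right)\right) - 3154918\right) + 3052549 = \left(\left(26 - - \frac{1}{60}\right) - 3154918\right) + 3052549 = \left(\left(26 + \frac{1}{60}\right) - 3154918\right) + 3052549 = \left(\frac{1561}{60} - 3154918\right) + 3052549 = - \frac{189293519}{60} + 3052549 = - \frac{6140579}{60}$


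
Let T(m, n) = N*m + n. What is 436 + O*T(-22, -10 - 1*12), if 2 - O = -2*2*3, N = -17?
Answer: 5364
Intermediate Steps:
T(m, n) = n - 17*m (T(m, n) = -17*m + n = n - 17*m)
O = 14 (O = 2 - (-2*2)*3 = 2 - (-4)*3 = 2 - 1*(-12) = 2 + 12 = 14)
436 + O*T(-22, -10 - 1*12) = 436 + 14*((-10 - 1*12) - 17*(-22)) = 436 + 14*((-10 - 12) + 374) = 436 + 14*(-22 + 374) = 436 + 14*352 = 436 + 4928 = 5364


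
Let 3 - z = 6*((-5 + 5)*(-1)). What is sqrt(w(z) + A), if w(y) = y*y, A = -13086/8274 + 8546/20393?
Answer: 2*sqrt(1549556710011457)/28121947 ≈ 2.7995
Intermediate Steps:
z = 3 (z = 3 - 6*(-5 + 5)*(-1) = 3 - 6*0*(-1) = 3 - 6*0 = 3 - 1*0 = 3 + 0 = 3)
A = -32692199/28121947 (A = -13086*1/8274 + 8546*(1/20393) = -2181/1379 + 8546/20393 = -32692199/28121947 ≈ -1.1625)
w(y) = y**2
sqrt(w(z) + A) = sqrt(3**2 - 32692199/28121947) = sqrt(9 - 32692199/28121947) = sqrt(220405324/28121947) = 2*sqrt(1549556710011457)/28121947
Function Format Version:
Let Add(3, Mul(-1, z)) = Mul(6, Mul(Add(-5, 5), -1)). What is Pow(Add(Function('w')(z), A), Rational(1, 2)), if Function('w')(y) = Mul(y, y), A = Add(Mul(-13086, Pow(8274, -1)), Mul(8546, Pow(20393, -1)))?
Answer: Mul(Rational(2, 28121947), Pow(1549556710011457, Rational(1, 2))) ≈ 2.7995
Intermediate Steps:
z = 3 (z = Add(3, Mul(-1, Mul(6, Mul(Add(-5, 5), -1)))) = Add(3, Mul(-1, Mul(6, Mul(0, -1)))) = Add(3, Mul(-1, Mul(6, 0))) = Add(3, Mul(-1, 0)) = Add(3, 0) = 3)
A = Rational(-32692199, 28121947) (A = Add(Mul(-13086, Rational(1, 8274)), Mul(8546, Rational(1, 20393))) = Add(Rational(-2181, 1379), Rational(8546, 20393)) = Rational(-32692199, 28121947) ≈ -1.1625)
Function('w')(y) = Pow(y, 2)
Pow(Add(Function('w')(z), A), Rational(1, 2)) = Pow(Add(Pow(3, 2), Rational(-32692199, 28121947)), Rational(1, 2)) = Pow(Add(9, Rational(-32692199, 28121947)), Rational(1, 2)) = Pow(Rational(220405324, 28121947), Rational(1, 2)) = Mul(Rational(2, 28121947), Pow(1549556710011457, Rational(1, 2)))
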